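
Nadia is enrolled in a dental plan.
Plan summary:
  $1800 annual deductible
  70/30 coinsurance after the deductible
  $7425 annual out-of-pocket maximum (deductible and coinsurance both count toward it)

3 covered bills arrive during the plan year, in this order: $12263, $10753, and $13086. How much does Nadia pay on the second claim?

$2486.10

Bill 1, $12263: deductible takes $1800, $10463 remains; 30% of $10463 = $3138.90. Cost to patient: $4938.90. OOP to date $4938.90.
Bill 2, $10753: deductible already satisfied, so patient's share is 30% × $10753 = $3225.90. OOP would hit $8164.80 > $7425, so the cap limits the patient to $7425 − $4938.90 = $2486.10.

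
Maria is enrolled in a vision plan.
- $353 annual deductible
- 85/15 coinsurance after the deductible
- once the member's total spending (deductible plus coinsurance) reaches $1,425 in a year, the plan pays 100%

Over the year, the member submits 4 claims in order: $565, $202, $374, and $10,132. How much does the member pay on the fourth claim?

$953.80

Bill 1, $565: $353 finishes the deductible; $212 goes to coinsurance; 15% of $212 = $31.80. Cost to member: $384.80. OOP to date $384.80.
Bill 2, $202: deductible met; 15% of $202 = $30.30. Member owes $30.30 (running OOP $415.10).
Bill 3, $374: deductible already satisfied, so member's share is 15% × $374 = $56.10. Cost to member: $56.10. OOP to date $471.20.
Bill 4, $10,132: deductible met; 15% of $10,132 = $1,519.80. OOP would hit $1,991 > $1,425, so the cap limits the member to $1,425 − $471.20 = $953.80.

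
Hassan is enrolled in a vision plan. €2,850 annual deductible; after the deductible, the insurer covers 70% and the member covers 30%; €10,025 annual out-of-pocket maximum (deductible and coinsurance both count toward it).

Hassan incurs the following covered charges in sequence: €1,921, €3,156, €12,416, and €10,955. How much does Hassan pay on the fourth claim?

€2,782.10

Claim 1 (€1,921): all of it applies to the deductible. Member pays €1,921; OOP now €1,921.
Claim 2 (€3,156): €929 finishes the deductible; €2,227 goes to coinsurance; member's 30% is €668.10. Cost to member: €1,597.10. OOP to date €3,518.10.
Claim 3 (€12,416): deductible already satisfied, so member's share is 30% × €12,416 = €3,724.80. Member owes €3,724.80 (running OOP €7,242.90).
Claim 4 (€10,955): deductible already satisfied, so member's share is 30% × €10,955 = €3,286.50. Adding that to €7,242.90 gives €10,529.40, past the €10,025 cap; member pays only €10,025 − €7,242.90 = €2,782.10.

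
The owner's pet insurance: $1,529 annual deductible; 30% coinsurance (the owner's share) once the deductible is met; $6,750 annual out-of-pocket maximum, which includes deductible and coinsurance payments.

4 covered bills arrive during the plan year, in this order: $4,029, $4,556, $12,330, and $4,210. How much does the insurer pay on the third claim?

$9,225.80

#1 ($4,029): deductible takes $1,529, $2,500 remains; coinsurance $2,500 × 30% = $750. Cost to owner: $2,279. OOP to date $2,279. Plan pays $4,029 − $2,279 = $1,750.
#2 ($4,556): 30% coinsurance on $4,556 = $1,366.80. Cost to owner: $1,366.80. OOP to date $3,645.80. Plan pays $4,556 − $1,366.80 = $3,189.20.
#3 ($12,330): 30% coinsurance on $12,330 = $3,699. Adding that to $3,645.80 gives $7,344.80, past the $6,750 cap; owner pays only $6,750 − $3,645.80 = $3,104.20. Insurer: $12,330 − $3,104.20 = $9,225.80.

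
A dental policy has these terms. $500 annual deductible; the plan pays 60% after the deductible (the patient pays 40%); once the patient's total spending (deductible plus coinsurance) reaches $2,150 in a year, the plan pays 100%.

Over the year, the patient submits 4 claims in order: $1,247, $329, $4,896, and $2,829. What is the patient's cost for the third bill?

$1,219.60

Bill 1, $1,247: $500 finishes the deductible; $747 goes to coinsurance; 40% of $747 = $298.80. Patient pays $798.80; OOP now $798.80.
Bill 2, $329: deductible already satisfied, so patient's share is 40% × $329 = $131.60. Patient owes $131.60 (running OOP $930.40).
Bill 3, $4,896: 40% coinsurance on $4,896 = $1,958.40. Adding that to $930.40 gives $2,888.80, past the $2,150 cap; patient pays only $2,150 − $930.40 = $1,219.60.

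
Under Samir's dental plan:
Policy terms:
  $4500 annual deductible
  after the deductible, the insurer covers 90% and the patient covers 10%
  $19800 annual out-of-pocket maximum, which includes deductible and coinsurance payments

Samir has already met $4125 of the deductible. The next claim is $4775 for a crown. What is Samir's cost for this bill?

$4125 of the $4500 deductible is already met, leaving $375.
The remaining $4400 (= $4775 − $375) moves to coinsurance.
Coinsurance: $4400 × 10% = $440.
That puts the patient's cost at $375 + $440 = $815 before any cap.
Cumulative spending $4125 + $815 = $4940 stays under the $19800 maximum.

$815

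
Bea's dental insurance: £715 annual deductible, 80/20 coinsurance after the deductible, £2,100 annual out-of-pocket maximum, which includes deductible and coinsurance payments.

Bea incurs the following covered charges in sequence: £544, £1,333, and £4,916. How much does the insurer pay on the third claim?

£3,932.80

Bill 1, £544: all of it applies to the deductible. Patient pays £544; OOP now £544. Insurer: £544 − £544 = £0.
Bill 2, £1,333: £171 finishes the deductible; £1,162 goes to coinsurance; 20% of £1,162 = £232.40. Cost to patient: £403.40. OOP to date £947.40. Plan pays £1,333 − £403.40 = £929.60.
Bill 3, £4,916: deductible already satisfied, so patient's share is 20% × £4,916 = £983.20. Patient pays £983.20; OOP now £1,930.60. Insurer: £4,916 − £983.20 = £3,932.80.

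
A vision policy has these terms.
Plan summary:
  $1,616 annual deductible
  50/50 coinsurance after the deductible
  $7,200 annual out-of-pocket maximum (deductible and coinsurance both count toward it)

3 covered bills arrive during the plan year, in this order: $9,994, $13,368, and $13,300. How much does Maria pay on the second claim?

$1,395

Claim 1 ($9,994): deductible takes $1,616, $8,378 remains; 50% of $8,378 = $4,189. Member pays $5,805; OOP now $5,805.
Claim 2 ($13,368): deductible already satisfied, so member's share is 50% × $13,368 = $6,684. OOP would hit $12,489 > $7,200, so the cap limits the member to $7,200 − $5,805 = $1,395.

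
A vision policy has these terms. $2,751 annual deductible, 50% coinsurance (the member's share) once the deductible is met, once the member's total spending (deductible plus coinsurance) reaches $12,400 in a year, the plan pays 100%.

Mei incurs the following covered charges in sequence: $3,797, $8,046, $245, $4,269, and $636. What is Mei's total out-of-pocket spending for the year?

$9,872

Claim 1 — $3,797: $2,751 finishes the deductible; $1,046 goes to coinsurance; 50% of $1,046 = $523. Member pays $3,274; OOP now $3,274.
Claim 2 — $8,046: 50% coinsurance on $8,046 = $4,023. Member owes $4,023 (running OOP $7,297).
Claim 3 — $245: 50% coinsurance on $245 = $122.50. Cost to member: $122.50. OOP to date $7,419.50.
Claim 4 — $4,269: deductible already satisfied, so member's share is 50% × $4,269 = $2,134.50. Member pays $2,134.50; OOP now $9,554.
Claim 5 — $636: deductible already satisfied, so member's share is 50% × $636 = $318. Cost to member: $318. OOP to date $9,872.
Summing the member's payments: $3,274 + $4,023 + $122.50 + $2,134.50 + $318 = $9,872.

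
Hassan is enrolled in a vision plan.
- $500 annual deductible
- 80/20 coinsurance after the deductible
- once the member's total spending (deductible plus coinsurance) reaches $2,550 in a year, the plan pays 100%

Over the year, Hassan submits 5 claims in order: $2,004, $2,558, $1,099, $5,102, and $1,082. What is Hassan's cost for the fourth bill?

Claim 1 — $2,004: $500 to deductible, leaving $1,504; coinsurance $1,504 × 20% = $300.80. Member owes $800.80 (running OOP $800.80).
Claim 2 — $2,558: deductible already satisfied, so member's share is 20% × $2,558 = $511.60. Cost to member: $511.60. OOP to date $1,312.40.
Claim 3 — $1,099: deductible already satisfied, so member's share is 20% × $1,099 = $219.80. Cost to member: $219.80. OOP to date $1,532.20.
Claim 4 — $5,102: 20% coinsurance on $5,102 = $1,020.40. Adding that to $1,532.20 gives $2,552.60, past the $2,550 cap; member pays only $2,550 − $1,532.20 = $1,017.80.

$1,017.80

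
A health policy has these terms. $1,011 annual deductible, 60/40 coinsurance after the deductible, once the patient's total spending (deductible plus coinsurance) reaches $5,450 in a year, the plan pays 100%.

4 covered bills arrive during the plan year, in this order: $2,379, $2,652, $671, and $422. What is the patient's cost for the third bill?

#1 ($2,379): $1,011 finishes the deductible; $1,368 goes to coinsurance; coinsurance $1,368 × 40% = $547.20. Patient pays $1,558.20; OOP now $1,558.20.
#2 ($2,652): deductible already satisfied, so patient's share is 40% × $2,652 = $1,060.80. Patient owes $1,060.80 (running OOP $2,619).
#3 ($671): deductible met; 40% of $671 = $268.40. Patient owes $268.40 (running OOP $2,887.40).

$268.40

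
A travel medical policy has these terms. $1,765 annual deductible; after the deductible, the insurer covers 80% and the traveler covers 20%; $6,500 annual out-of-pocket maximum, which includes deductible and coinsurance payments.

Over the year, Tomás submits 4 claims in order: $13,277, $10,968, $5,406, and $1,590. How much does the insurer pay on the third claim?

Bill 1, $13,277: deductible takes $1,765, $11,512 remains; coinsurance $11,512 × 20% = $2,302.40. Cost to traveler: $4,067.40. OOP to date $4,067.40. Insurer: $13,277 − $4,067.40 = $9,209.60.
Bill 2, $10,968: 20% coinsurance on $10,968 = $2,193.60. Traveler pays $2,193.60; OOP now $6,261. Plan pays $10,968 − $2,193.60 = $8,774.40.
Bill 3, $5,406: 20% coinsurance on $5,406 = $1,081.20. Adding that to $6,261 gives $7,342.20, past the $6,500 cap; traveler pays only $6,500 − $6,261 = $239. Plan pays $5,406 − $239 = $5,167.

$5,167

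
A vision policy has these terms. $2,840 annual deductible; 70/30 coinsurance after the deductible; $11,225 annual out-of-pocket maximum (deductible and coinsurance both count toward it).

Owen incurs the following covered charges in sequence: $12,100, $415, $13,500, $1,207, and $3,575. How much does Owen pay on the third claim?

$4,050

Claim 1 ($12,100): deductible takes $2,840, $9,260 remains; member's 30% is $2,778. Member pays $5,618; OOP now $5,618.
Claim 2 ($415): 30% coinsurance on $415 = $124.50. Member pays $124.50; OOP now $5,742.50.
Claim 3 ($13,500): 30% coinsurance on $13,500 = $4,050. Member owes $4,050 (running OOP $9,792.50).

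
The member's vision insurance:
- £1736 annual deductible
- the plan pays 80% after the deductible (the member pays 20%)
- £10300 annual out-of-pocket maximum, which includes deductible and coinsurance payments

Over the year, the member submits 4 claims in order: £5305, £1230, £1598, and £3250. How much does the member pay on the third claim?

#1 (£5305): deductible takes £1736, £3569 remains; 20% of £3569 = £713.80. Cost to member: £2449.80. OOP to date £2449.80.
#2 (£1230): 20% coinsurance on £1230 = £246. Cost to member: £246. OOP to date £2695.80.
#3 (£1598): 20% coinsurance on £1598 = £319.60. Cost to member: £319.60. OOP to date £3015.40.

£319.60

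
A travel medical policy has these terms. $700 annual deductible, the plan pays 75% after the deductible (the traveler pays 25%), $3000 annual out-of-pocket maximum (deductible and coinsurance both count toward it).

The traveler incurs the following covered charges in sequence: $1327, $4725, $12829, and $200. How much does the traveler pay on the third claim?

$962

Claim 1 — $1327: deductible takes $700, $627 remains; 25% of $627 = $156.75. Cost to traveler: $856.75. OOP to date $856.75.
Claim 2 — $4725: deductible already satisfied, so traveler's share is 25% × $4725 = $1181.25. Traveler owes $1181.25 (running OOP $2038).
Claim 3 — $12829: deductible met; 25% of $12829 = $3207.25. OOP would hit $5245.25 > $3000, so the cap limits the traveler to $3000 − $2038 = $962.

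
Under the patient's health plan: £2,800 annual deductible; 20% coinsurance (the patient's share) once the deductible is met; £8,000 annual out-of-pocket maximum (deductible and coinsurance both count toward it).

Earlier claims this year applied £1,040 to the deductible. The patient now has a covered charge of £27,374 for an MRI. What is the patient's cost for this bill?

£6,882.80

£1,040 of the £2,800 deductible is already met, leaving £1,760.
After the £1,760 deductible portion, £27,374 − £1,760 = £25,614 is subject to coinsurance.
20% of £25,614 = £5,122.80 falls to the patient.
Patient responsibility before any cap: £1,760 + £5,122.80 = £6,882.80.
Cumulative spending £1,040 + £6,882.80 = £7,922.80 stays under the £8,000 maximum.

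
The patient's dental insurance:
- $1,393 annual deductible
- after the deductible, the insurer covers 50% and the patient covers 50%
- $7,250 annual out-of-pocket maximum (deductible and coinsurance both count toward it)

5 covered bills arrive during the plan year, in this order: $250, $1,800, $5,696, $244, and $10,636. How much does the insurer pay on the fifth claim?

Bill 1, $250: fully absorbed by the deductible. Patient pays $250; OOP now $250. Plan pays $250 − $250 = $0.
Bill 2, $1,800: $1,143 finishes the deductible; $657 goes to coinsurance; patient's 50% is $328.50. Patient pays $1,471.50; OOP now $1,721.50. Insurer: $1,800 − $1,471.50 = $328.50.
Bill 3, $5,696: deductible met; 50% of $5,696 = $2,848. Cost to patient: $2,848. OOP to date $4,569.50. Insurer: $5,696 − $2,848 = $2,848.
Bill 4, $244: deductible met; 50% of $244 = $122. Patient pays $122; OOP now $4,691.50. Insurer: $244 − $122 = $122.
Bill 5, $10,636: deductible already satisfied, so patient's share is 50% × $10,636 = $5,318. Adding that to $4,691.50 gives $10,009.50, past the $7,250 cap; patient pays only $7,250 − $4,691.50 = $2,558.50. Insurer: $10,636 − $2,558.50 = $8,077.50.

$8,077.50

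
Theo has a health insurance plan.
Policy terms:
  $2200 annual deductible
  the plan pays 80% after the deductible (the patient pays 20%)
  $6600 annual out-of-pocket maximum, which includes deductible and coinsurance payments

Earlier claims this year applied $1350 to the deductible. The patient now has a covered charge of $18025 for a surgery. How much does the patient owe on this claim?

$1350 of the $2200 deductible is already met, leaving $850.
After the $850 deductible portion, $18025 − $850 = $17175 is subject to coinsurance.
Coinsurance: $17175 × 20% = $3435.
That puts the patient's cost at $850 + $3435 = $4285 before any cap.
Year-to-date out-of-pocket becomes $1350 + $4285 = $5635, still under the $6600 maximum, so no cap applies.

$4285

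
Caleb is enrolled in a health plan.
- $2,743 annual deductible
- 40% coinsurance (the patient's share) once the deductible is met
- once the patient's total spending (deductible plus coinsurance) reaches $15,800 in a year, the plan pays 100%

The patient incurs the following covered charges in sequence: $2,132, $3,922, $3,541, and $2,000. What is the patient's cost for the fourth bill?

Claim 1 ($2,132): fully absorbed by the deductible. Cost to patient: $2,132. OOP to date $2,132.
Claim 2 ($3,922): $611 finishes the deductible; $3,311 goes to coinsurance; patient's 40% is $1,324.40. Patient pays $1,935.40; OOP now $4,067.40.
Claim 3 ($3,541): 40% coinsurance on $3,541 = $1,416.40. Cost to patient: $1,416.40. OOP to date $5,483.80.
Claim 4 ($2,000): deductible already satisfied, so patient's share is 40% × $2,000 = $800. Cost to patient: $800. OOP to date $6,283.80.

$800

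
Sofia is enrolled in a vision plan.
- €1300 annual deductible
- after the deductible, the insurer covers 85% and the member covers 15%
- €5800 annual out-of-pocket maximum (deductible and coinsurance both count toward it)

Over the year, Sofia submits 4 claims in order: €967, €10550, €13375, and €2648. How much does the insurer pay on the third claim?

€11368.75

#1 (€967): entire amount goes to the deductible. Member owes €967 (running OOP €967). Insurer: €967 − €967 = €0.
#2 (€10550): deductible takes €333, €10217 remains; coinsurance €10217 × 15% = €1532.55. Member pays €1865.55; OOP now €2832.55. Insurer: €10550 − €1865.55 = €8684.45.
#3 (€13375): deductible already satisfied, so member's share is 15% × €13375 = €2006.25. Cost to member: €2006.25. OOP to date €4838.80. Insurer: €13375 − €2006.25 = €11368.75.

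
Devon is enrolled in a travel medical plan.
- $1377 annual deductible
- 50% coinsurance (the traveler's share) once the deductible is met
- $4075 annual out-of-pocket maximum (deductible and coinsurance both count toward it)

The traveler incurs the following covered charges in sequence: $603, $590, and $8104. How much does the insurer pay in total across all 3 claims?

Bill 1, $603: all of it applies to the deductible. Traveler pays $603; OOP now $603. Insurer: $603 − $603 = $0.
Bill 2, $590: all of it applies to the deductible. Traveler owes $590 (running OOP $1193). Plan pays $590 − $590 = $0.
Bill 3, $8104: $184 to deductible, leaving $7920; coinsurance $7920 × 50% = $3960. Deductible plus coinsurance: $184 + $3960 = $4144. OOP would hit $5337 > $4075, so the cap limits the traveler to $4075 − $1193 = $2882. Insurer: $8104 − $2882 = $5222.
Insurer total: $0 + $0 + $5222 = $5222.

$5222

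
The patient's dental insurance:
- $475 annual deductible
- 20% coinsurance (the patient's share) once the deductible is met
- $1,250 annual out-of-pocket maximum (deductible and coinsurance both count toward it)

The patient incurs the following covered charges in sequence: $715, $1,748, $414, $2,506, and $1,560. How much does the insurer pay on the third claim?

$331.20

Bill 1, $715: deductible takes $475, $240 remains; patient's 20% is $48. Patient pays $523; OOP now $523. Insurer: $715 − $523 = $192.
Bill 2, $1,748: 20% coinsurance on $1,748 = $349.60. Patient owes $349.60 (running OOP $872.60). Insurer: $1,748 − $349.60 = $1,398.40.
Bill 3, $414: deductible already satisfied, so patient's share is 20% × $414 = $82.80. Patient pays $82.80; OOP now $955.40. Plan pays $414 − $82.80 = $331.20.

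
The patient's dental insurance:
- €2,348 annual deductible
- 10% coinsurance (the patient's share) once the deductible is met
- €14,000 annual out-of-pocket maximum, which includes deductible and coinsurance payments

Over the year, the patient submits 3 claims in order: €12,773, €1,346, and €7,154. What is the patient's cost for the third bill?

Bill 1, €12,773: deductible takes €2,348, €10,425 remains; coinsurance €10,425 × 10% = €1,042.50. Patient pays €3,390.50; OOP now €3,390.50.
Bill 2, €1,346: deductible met; 10% of €1,346 = €134.60. Cost to patient: €134.60. OOP to date €3,525.10.
Bill 3, €7,154: deductible already satisfied, so patient's share is 10% × €7,154 = €715.40. Patient pays €715.40; OOP now €4,240.50.

€715.40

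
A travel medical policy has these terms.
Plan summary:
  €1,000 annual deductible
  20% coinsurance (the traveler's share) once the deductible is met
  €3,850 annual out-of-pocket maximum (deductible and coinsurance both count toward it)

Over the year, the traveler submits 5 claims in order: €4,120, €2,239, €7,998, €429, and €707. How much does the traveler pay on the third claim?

#1 (€4,120): €1,000 to deductible, leaving €3,120; traveler's 20% is €624. Traveler pays €1,624; OOP now €1,624.
#2 (€2,239): deductible already satisfied, so traveler's share is 20% × €2,239 = €447.80. Cost to traveler: €447.80. OOP to date €2,071.80.
#3 (€7,998): deductible already satisfied, so traveler's share is 20% × €7,998 = €1,599.60. Traveler owes €1,599.60 (running OOP €3,671.40).

€1,599.60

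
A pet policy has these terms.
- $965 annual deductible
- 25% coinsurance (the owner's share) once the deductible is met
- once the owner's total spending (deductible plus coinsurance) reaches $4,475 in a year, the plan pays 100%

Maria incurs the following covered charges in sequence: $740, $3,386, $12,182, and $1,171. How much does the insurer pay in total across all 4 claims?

#1 ($740): all of it applies to the deductible. Cost to owner: $740. OOP to date $740. Plan pays $740 − $740 = $0.
#2 ($3,386): $225 to deductible, leaving $3,161; coinsurance $3,161 × 25% = $790.25. Cost to owner: $1,015.25. OOP to date $1,755.25. Plan pays $3,386 − $1,015.25 = $2,370.75.
#3 ($12,182): 25% coinsurance on $12,182 = $3,045.50. That would push OOP to $4,800.75, over the $4,475 cap, so owner pays $4,475 − $1,755.25 = $2,719.75. Plan pays $12,182 − $2,719.75 = $9,462.25.
#4 ($1,171): 25% coinsurance on $1,171 = $292.75. Adding that to $4,475 gives $4,767.75, past the $4,475 cap; owner pays only $4,475 − $4,475 = $0. Plan pays $1,171 − $0 = $1,171.
Insurer total = bills − owner's total = $17,479 − $4,475 = $13,004.

$13,004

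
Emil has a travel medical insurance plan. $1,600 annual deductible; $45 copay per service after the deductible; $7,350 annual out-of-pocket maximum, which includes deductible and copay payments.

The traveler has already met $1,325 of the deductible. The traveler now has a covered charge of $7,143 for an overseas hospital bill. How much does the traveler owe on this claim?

$320

$1,325 of the $1,600 deductible is already met, leaving $275.
After the $275 deductible portion, $7,143 − $275 = $6,868 is subject to the copay.
Copay on this service: $45.
Traveler responsibility before any cap: $275 + $45 = $320.
Year-to-date out-of-pocket becomes $1,325 + $320 = $1,645, still under the $7,350 maximum, so no cap applies.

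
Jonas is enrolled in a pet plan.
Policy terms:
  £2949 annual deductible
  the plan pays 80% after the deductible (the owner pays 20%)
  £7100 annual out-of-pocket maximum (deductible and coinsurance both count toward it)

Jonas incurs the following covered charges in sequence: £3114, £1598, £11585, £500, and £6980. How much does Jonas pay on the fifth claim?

Bill 1, £3114: deductible takes £2949, £165 remains; 20% of £165 = £33. Owner owes £2982 (running OOP £2982).
Bill 2, £1598: deductible already satisfied, so owner's share is 20% × £1598 = £319.60. Cost to owner: £319.60. OOP to date £3301.60.
Bill 3, £11585: deductible already satisfied, so owner's share is 20% × £11585 = £2317. Owner owes £2317 (running OOP £5618.60).
Bill 4, £500: 20% coinsurance on £500 = £100. Owner owes £100 (running OOP £5718.60).
Bill 5, £6980: deductible met; 20% of £6980 = £1396. That would push OOP to £7114.60, over the £7100 cap, so owner pays £7100 − £5718.60 = £1381.40.

£1381.40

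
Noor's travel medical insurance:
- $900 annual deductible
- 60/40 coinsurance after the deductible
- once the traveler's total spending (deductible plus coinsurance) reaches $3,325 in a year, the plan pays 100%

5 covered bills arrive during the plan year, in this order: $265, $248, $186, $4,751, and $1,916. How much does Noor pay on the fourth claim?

Claim 1 ($265): fully absorbed by the deductible. Cost to traveler: $265. OOP to date $265.
Claim 2 ($248): all of it applies to the deductible. Traveler pays $248; OOP now $513.
Claim 3 ($186): all of it applies to the deductible. Traveler owes $186 (running OOP $699).
Claim 4 ($4,751): $201 finishes the deductible; $4,550 goes to coinsurance; traveler's 40% is $1,820. Traveler pays $2,021; OOP now $2,720.

$2,021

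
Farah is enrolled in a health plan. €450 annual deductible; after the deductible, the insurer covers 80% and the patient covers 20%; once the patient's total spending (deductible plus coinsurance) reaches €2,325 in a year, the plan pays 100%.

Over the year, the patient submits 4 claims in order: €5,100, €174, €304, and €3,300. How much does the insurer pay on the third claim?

Bill 1, €5,100: €450 finishes the deductible; €4,650 goes to coinsurance; 20% of €4,650 = €930. Patient owes €1,380 (running OOP €1,380). Plan pays €5,100 − €1,380 = €3,720.
Bill 2, €174: 20% coinsurance on €174 = €34.80. Cost to patient: €34.80. OOP to date €1,414.80. Insurer: €174 − €34.80 = €139.20.
Bill 3, €304: deductible already satisfied, so patient's share is 20% × €304 = €60.80. Cost to patient: €60.80. OOP to date €1,475.60. Plan pays €304 − €60.80 = €243.20.

€243.20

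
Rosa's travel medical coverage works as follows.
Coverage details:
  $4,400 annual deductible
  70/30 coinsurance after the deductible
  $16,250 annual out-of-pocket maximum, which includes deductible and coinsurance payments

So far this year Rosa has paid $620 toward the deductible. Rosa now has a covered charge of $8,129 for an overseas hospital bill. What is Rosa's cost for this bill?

$620 of the $4,400 deductible is already met, leaving $3,780.
That leaves $8,129 − $3,780 = $4,349 for coinsurance.
30% of $4,349 = $1,304.70 falls to the traveler.
So the traveler owes $3,780 + $1,304.70 = $5,084.70 before any cap.
Year-to-date out-of-pocket becomes $620 + $5,084.70 = $5,704.70, still under the $16,250 maximum, so no cap applies.

$5,084.70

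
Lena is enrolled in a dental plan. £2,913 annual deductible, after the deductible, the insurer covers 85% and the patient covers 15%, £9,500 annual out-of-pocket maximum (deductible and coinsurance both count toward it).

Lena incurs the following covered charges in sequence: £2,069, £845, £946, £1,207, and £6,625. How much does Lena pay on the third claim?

£141.90

Bill 1, £2,069: fully absorbed by the deductible. Cost to patient: £2,069. OOP to date £2,069.
Bill 2, £845: £844 finishes the deductible; £1 goes to coinsurance; 15% of £1 = £0.15. Patient owes £844.15 (running OOP £2,913.15).
Bill 3, £946: 15% coinsurance on £946 = £141.90. Patient pays £141.90; OOP now £3,055.05.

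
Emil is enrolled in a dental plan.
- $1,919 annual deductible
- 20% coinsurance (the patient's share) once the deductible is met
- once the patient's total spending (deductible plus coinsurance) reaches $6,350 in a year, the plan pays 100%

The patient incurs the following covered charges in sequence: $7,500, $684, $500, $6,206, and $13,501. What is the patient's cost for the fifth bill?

Bill 1, $7,500: $1,919 to deductible, leaving $5,581; coinsurance $5,581 × 20% = $1,116.20. Patient owes $3,035.20 (running OOP $3,035.20).
Bill 2, $684: deductible met; 20% of $684 = $136.80. Cost to patient: $136.80. OOP to date $3,172.
Bill 3, $500: deductible already satisfied, so patient's share is 20% × $500 = $100. Cost to patient: $100. OOP to date $3,272.
Bill 4, $6,206: deductible already satisfied, so patient's share is 20% × $6,206 = $1,241.20. Patient pays $1,241.20; OOP now $4,513.20.
Bill 5, $13,501: deductible met; 20% of $13,501 = $2,700.20. That would push OOP to $7,213.40, over the $6,350 cap, so patient pays $6,350 − $4,513.20 = $1,836.80.

$1,836.80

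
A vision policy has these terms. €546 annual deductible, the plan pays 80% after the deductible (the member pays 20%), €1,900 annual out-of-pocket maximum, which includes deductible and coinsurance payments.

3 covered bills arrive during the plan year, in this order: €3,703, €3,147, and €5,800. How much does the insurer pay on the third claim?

€5,706.80

#1 (€3,703): €546 to deductible, leaving €3,157; member's 20% is €631.40. Cost to member: €1,177.40. OOP to date €1,177.40. Insurer: €3,703 − €1,177.40 = €2,525.60.
#2 (€3,147): deductible already satisfied, so member's share is 20% × €3,147 = €629.40. Member pays €629.40; OOP now €1,806.80. Plan pays €3,147 − €629.40 = €2,517.60.
#3 (€5,800): deductible already satisfied, so member's share is 20% × €5,800 = €1,160. That would push OOP to €2,966.80, over the €1,900 cap, so member pays €1,900 − €1,806.80 = €93.20. Insurer: €5,800 − €93.20 = €5,706.80.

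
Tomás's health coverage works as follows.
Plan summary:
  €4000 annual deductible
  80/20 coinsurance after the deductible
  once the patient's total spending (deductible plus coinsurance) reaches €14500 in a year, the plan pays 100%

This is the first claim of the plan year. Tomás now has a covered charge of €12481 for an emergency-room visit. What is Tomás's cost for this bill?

€5696.20

The full €4000 deductible is still open; €4000 of this bill applies to it.
After the €4000 deductible portion, €12481 − €4000 = €8481 is subject to coinsurance.
20% of €8481 = €1696.20 falls to the patient.
So the patient owes €4000 + €1696.20 = €5696.20 before any cap.
Total out-of-pocket so far would be €0 + €5696.20 = €5696.20, below the €14500 cap — no reduction.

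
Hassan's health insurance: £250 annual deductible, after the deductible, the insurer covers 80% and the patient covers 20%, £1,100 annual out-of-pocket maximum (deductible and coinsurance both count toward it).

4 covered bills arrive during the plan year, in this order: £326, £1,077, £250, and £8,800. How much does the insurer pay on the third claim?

£200

Claim 1 (£326): £250 to deductible, leaving £76; coinsurance £76 × 20% = £15.20. Patient pays £265.20; OOP now £265.20. Plan pays £326 − £265.20 = £60.80.
Claim 2 (£1,077): deductible met; 20% of £1,077 = £215.40. Patient owes £215.40 (running OOP £480.60). Plan pays £1,077 − £215.40 = £861.60.
Claim 3 (£250): deductible met; 20% of £250 = £50. Patient pays £50; OOP now £530.60. Insurer: £250 − £50 = £200.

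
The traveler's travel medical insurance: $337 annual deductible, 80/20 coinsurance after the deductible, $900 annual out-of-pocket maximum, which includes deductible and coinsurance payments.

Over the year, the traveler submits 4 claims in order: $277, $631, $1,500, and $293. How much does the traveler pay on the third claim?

Bill 1, $277: all of it applies to the deductible. Traveler owes $277 (running OOP $277).
Bill 2, $631: $60 to deductible, leaving $571; 20% of $571 = $114.20. Cost to traveler: $174.20. OOP to date $451.20.
Bill 3, $1,500: 20% coinsurance on $1,500 = $300. Traveler owes $300 (running OOP $751.20).

$300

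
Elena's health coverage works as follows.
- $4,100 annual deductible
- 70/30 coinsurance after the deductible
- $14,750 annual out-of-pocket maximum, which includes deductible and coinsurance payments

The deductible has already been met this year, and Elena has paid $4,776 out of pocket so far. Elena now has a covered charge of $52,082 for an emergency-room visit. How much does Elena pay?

$9,974

The deductible is already satisfied, so the full bill goes to coinsurance.
30% of $52,082 = $15,624.60 falls to the patient.
Adding $15,624.60 to the $4,776 already spent would give $20,400.60, which exceeds the $14,750 cap; the patient pays just $14,750 − $4,776 = $9,974.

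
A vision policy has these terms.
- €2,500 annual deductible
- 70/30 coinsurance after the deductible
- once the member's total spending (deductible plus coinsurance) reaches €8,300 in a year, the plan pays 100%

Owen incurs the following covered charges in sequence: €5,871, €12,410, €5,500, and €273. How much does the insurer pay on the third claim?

Claim 1 (€5,871): €2,500 to deductible, leaving €3,371; 30% of €3,371 = €1,011.30. Member pays €3,511.30; OOP now €3,511.30. Plan pays €5,871 − €3,511.30 = €2,359.70.
Claim 2 (€12,410): deductible met; 30% of €12,410 = €3,723. Member pays €3,723; OOP now €7,234.30. Plan pays €12,410 − €3,723 = €8,687.
Claim 3 (€5,500): 30% coinsurance on €5,500 = €1,650. That would push OOP to €8,884.30, over the €8,300 cap, so member pays €8,300 − €7,234.30 = €1,065.70. Plan pays €5,500 − €1,065.70 = €4,434.30.

€4,434.30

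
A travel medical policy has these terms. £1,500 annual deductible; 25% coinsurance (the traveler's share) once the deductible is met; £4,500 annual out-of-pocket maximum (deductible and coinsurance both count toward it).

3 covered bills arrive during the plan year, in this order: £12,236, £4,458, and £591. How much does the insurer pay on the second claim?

Claim 1 (£12,236): deductible takes £1,500, £10,736 remains; coinsurance £10,736 × 25% = £2,684. Traveler owes £4,184 (running OOP £4,184). Insurer: £12,236 − £4,184 = £8,052.
Claim 2 (£4,458): deductible met; 25% of £4,458 = £1,114.50. OOP would hit £5,298.50 > £4,500, so the cap limits the traveler to £4,500 − £4,184 = £316. Plan pays £4,458 − £316 = £4,142.

£4,142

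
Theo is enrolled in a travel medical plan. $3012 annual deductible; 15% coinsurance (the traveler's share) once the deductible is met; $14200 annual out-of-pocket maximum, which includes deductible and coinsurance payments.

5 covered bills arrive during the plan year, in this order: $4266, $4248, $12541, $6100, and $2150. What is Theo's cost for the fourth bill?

Claim 1 ($4266): $3012 to deductible, leaving $1254; traveler's 15% is $188.10. Traveler pays $3200.10; OOP now $3200.10.
Claim 2 ($4248): deductible met; 15% of $4248 = $637.20. Traveler pays $637.20; OOP now $3837.30.
Claim 3 ($12541): 15% coinsurance on $12541 = $1881.15. Traveler pays $1881.15; OOP now $5718.45.
Claim 4 ($6100): deductible met; 15% of $6100 = $915. Traveler owes $915 (running OOP $6633.45).

$915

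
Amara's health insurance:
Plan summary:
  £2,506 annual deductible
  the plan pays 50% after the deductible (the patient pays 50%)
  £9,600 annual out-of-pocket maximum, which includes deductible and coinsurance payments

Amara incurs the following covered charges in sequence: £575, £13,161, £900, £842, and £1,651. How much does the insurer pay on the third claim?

£450

Claim 1 (£575): all of it applies to the deductible. Patient pays £575; OOP now £575. Insurer: £575 − £575 = £0.
Claim 2 (£13,161): deductible takes £1,931, £11,230 remains; patient's 50% is £5,615. Patient pays £7,546; OOP now £8,121. Insurer: £13,161 − £7,546 = £5,615.
Claim 3 (£900): deductible already satisfied, so patient's share is 50% × £900 = £450. Patient pays £450; OOP now £8,571. Plan pays £900 − £450 = £450.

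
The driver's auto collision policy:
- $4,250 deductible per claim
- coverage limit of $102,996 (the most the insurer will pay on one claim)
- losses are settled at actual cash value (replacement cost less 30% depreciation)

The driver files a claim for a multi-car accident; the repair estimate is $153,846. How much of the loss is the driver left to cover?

Depreciate 30%: the covered value is $153,846 × 0.7 = $107,692.20.
Less the $4,250 deductible: $107,692.20 − $4,250 = $103,442.20.
$103,442.20 exceeds the $102,996 limit, so the insurer pays the limit: $102,996.
Driver's share is the uncovered remainder: $153,846 − $102,996 = $50,850.

$50,850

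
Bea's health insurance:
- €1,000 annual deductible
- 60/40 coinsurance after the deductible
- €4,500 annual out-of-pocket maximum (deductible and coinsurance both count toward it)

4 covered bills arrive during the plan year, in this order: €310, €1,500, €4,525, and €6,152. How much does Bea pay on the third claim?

Claim 1 — €310: fully absorbed by the deductible. Cost to patient: €310. OOP to date €310.
Claim 2 — €1,500: €690 finishes the deductible; €810 goes to coinsurance; coinsurance €810 × 40% = €324. Patient pays €1,014; OOP now €1,324.
Claim 3 — €4,525: 40% coinsurance on €4,525 = €1,810. Cost to patient: €1,810. OOP to date €3,134.

€1,810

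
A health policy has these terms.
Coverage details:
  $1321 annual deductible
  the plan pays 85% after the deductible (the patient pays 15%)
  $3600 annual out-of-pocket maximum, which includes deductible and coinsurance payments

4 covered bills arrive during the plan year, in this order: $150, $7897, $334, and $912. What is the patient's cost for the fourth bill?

$136.80

Claim 1 ($150): fully absorbed by the deductible. Patient pays $150; OOP now $150.
Claim 2 ($7897): deductible takes $1171, $6726 remains; patient's 15% is $1008.90. Patient pays $2179.90; OOP now $2329.90.
Claim 3 ($334): deductible already satisfied, so patient's share is 15% × $334 = $50.10. Patient pays $50.10; OOP now $2380.
Claim 4 ($912): 15% coinsurance on $912 = $136.80. Patient owes $136.80 (running OOP $2516.80).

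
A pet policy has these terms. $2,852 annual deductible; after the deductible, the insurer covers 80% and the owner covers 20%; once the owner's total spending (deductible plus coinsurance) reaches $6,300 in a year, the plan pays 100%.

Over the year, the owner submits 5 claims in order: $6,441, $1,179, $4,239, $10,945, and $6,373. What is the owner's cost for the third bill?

$847.80

Claim 1 — $6,441: deductible takes $2,852, $3,589 remains; coinsurance $3,589 × 20% = $717.80. Owner pays $3,569.80; OOP now $3,569.80.
Claim 2 — $1,179: 20% coinsurance on $1,179 = $235.80. Cost to owner: $235.80. OOP to date $3,805.60.
Claim 3 — $4,239: deductible already satisfied, so owner's share is 20% × $4,239 = $847.80. Owner owes $847.80 (running OOP $4,653.40).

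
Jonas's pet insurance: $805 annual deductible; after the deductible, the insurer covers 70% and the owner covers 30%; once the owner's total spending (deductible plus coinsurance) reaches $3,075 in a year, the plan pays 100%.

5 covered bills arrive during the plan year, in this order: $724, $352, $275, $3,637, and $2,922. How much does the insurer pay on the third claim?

$192.50

#1 ($724): entire amount goes to the deductible. Owner owes $724 (running OOP $724). Plan pays $724 − $724 = $0.
#2 ($352): $81 finishes the deductible; $271 goes to coinsurance; owner's 30% is $81.30. Owner pays $162.30; OOP now $886.30. Insurer: $352 − $162.30 = $189.70.
#3 ($275): 30% coinsurance on $275 = $82.50. Owner pays $82.50; OOP now $968.80. Insurer: $275 − $82.50 = $192.50.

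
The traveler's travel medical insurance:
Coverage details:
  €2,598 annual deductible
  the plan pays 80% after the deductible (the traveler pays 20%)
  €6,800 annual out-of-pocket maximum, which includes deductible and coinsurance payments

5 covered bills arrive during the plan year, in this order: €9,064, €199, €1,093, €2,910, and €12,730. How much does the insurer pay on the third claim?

Bill 1, €9,064: deductible takes €2,598, €6,466 remains; coinsurance €6,466 × 20% = €1,293.20. Traveler pays €3,891.20; OOP now €3,891.20. Plan pays €9,064 − €3,891.20 = €5,172.80.
Bill 2, €199: deductible already satisfied, so traveler's share is 20% × €199 = €39.80. Traveler pays €39.80; OOP now €3,931. Plan pays €199 − €39.80 = €159.20.
Bill 3, €1,093: deductible met; 20% of €1,093 = €218.60. Traveler pays €218.60; OOP now €4,149.60. Insurer: €1,093 − €218.60 = €874.40.

€874.40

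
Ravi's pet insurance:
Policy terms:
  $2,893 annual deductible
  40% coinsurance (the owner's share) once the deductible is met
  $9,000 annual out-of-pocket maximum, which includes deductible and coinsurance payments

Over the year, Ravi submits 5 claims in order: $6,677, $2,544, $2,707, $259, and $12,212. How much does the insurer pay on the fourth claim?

$155.40

Claim 1 — $6,677: $2,893 to deductible, leaving $3,784; 40% of $3,784 = $1,513.60. Owner pays $4,406.60; OOP now $4,406.60. Plan pays $6,677 − $4,406.60 = $2,270.40.
Claim 2 — $2,544: deductible met; 40% of $2,544 = $1,017.60. Cost to owner: $1,017.60. OOP to date $5,424.20. Plan pays $2,544 − $1,017.60 = $1,526.40.
Claim 3 — $2,707: deductible already satisfied, so owner's share is 40% × $2,707 = $1,082.80. Owner owes $1,082.80 (running OOP $6,507). Insurer: $2,707 − $1,082.80 = $1,624.20.
Claim 4 — $259: 40% coinsurance on $259 = $103.60. Owner pays $103.60; OOP now $6,610.60. Insurer: $259 − $103.60 = $155.40.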